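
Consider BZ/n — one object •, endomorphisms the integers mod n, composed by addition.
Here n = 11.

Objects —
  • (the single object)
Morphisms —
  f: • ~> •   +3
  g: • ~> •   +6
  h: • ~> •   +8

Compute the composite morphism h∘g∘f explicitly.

Answer: +6

Derivation:
  0 +3≡3 +6≡9 +8≡6  (mod 11)
⟦path⟧: +6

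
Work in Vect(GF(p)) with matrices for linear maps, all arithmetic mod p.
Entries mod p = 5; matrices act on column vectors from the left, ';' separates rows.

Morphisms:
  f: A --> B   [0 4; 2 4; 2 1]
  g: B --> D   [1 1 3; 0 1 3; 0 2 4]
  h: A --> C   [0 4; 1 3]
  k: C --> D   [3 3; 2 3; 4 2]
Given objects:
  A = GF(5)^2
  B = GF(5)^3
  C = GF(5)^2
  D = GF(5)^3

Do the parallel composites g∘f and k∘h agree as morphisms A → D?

Path 1 = f;g:
  e0=[1,0] f-->[0,2,2] g-->[3,3,2]
  e1=[0,1] f-->[4,4,1] g-->[1,2,2]
  result₁ = [3 1; 3 2; 2 2]
Path 2 = h;k:
  e0=[1,0] h-->[0,1] k-->[3,3,2]
  e1=[0,1] h-->[4,3] k-->[1,2,2]
  result₂ = [3 1; 3 2; 2 2]
Equal? same morphism ✓

Answer: COMMUTES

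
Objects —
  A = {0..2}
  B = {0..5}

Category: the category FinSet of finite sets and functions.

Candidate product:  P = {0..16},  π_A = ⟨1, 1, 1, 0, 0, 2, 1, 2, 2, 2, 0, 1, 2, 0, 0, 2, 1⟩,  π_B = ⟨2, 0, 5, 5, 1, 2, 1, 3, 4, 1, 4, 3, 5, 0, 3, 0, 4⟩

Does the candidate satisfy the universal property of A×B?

|A|·|B| = 3·6 = 18;  |P| = 17
  → cardinalities differ; no bijection possible.

Answer: NOT A VALID PRODUCT — |P|=17 ≠ |A|·|B|=18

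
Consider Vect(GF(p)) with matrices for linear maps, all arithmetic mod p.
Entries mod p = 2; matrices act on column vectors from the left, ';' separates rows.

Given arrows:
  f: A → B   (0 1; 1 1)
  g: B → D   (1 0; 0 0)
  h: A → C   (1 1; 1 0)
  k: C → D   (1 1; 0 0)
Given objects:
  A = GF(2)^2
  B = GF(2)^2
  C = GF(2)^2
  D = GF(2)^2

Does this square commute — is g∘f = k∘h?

Answer: COMMUTES

Work:
Path 1 = f;g:
  e0=⟨1,0⟩ f→⟨0,1⟩ g→⟨0,0⟩
  e1=⟨0,1⟩ f→⟨1,1⟩ g→⟨1,0⟩
  ⟦path⟧₁ = (0 1; 0 0)
Path 2 = h;k:
  e0=⟨1,0⟩ h→⟨1,1⟩ k→⟨0,0⟩
  e1=⟨0,1⟩ h→⟨1,0⟩ k→⟨1,0⟩
  ⟦path⟧₂ = (0 1; 0 0)
Equal? equal; square commutes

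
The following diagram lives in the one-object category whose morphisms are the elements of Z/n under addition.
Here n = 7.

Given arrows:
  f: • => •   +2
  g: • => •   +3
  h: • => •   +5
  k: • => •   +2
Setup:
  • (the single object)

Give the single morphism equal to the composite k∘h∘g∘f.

Answer: +5

Derivation:
  0 +2≡2 +3≡5 +5≡3 +2≡5  (mod 7)
composite: +5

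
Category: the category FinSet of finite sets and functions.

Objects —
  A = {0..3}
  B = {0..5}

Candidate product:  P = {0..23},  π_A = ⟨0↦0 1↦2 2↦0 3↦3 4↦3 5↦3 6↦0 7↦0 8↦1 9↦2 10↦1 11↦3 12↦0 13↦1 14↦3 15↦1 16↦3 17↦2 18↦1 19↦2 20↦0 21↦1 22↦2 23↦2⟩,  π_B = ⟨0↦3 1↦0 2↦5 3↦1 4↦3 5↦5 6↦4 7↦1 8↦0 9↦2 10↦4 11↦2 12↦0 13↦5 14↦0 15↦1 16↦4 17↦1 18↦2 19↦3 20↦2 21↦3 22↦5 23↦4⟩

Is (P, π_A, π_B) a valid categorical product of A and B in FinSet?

|A|·|B| = 4·6 = 24;  |P| = 24
Check the pairing map k ↦ (π_A(k), π_B(k)):
  0 ↦ (0,3)
  1 ↦ (2,0)
  2 ↦ (0,5)
  3 ↦ (3,1)
  4 ↦ (3,3)
  5 ↦ (3,5)
  6 ↦ (0,4)
  7 ↦ (0,1)
  8 ↦ (1,0)
  9 ↦ (2,2)
  10 ↦ (1,4)
  11 ↦ (3,2)
  12 ↦ (0,0)
  13 ↦ (1,5)
  14 ↦ (3,0)
  15 ↦ (1,1)
  16 ↦ (3,4)
  17 ↦ (2,1)
  18 ↦ (1,2)
  19 ↦ (2,3)
  20 ↦ (0,2)
  21 ↦ (1,3)
  22 ↦ (2,5)
  23 ↦ (2,4)
distinct pairs in image: 24 / 24 needed
  → bijection onto A×B; projections well-typed.

Answer: VALID PRODUCT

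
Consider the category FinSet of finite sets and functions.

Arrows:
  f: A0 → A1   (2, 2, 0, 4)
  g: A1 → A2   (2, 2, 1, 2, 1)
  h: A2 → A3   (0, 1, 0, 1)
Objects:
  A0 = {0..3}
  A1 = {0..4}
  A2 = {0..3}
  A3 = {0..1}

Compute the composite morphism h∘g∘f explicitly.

Answer: (1, 1, 0, 1)

Work:
  0 f→2 g→1 h→1
  1 f→2 g→1 h→1
  2 f→0 g→2 h→0
  3 f→4 g→1 h→1
result: (1, 1, 0, 1)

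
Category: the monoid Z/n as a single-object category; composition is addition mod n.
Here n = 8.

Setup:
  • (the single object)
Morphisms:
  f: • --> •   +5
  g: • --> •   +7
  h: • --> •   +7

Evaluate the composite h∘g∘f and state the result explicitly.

Answer: +3

Trace:
  0 +5≡5 +7≡4 +7≡3  (mod 8)
⟦path⟧: +3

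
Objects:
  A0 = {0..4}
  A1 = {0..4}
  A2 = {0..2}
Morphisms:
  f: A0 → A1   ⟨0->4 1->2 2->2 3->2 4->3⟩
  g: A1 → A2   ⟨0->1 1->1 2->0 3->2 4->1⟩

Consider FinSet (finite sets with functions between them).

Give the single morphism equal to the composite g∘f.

  0 f→4 g→1
  1 f→2 g→0
  2 f→2 g→0
  3 f→2 g→0
  4 f→3 g→2
⟦path⟧: ⟨0->1 1->0 2->0 3->0 4->2⟩

Answer: ⟨0->1 1->0 2->0 3->0 4->2⟩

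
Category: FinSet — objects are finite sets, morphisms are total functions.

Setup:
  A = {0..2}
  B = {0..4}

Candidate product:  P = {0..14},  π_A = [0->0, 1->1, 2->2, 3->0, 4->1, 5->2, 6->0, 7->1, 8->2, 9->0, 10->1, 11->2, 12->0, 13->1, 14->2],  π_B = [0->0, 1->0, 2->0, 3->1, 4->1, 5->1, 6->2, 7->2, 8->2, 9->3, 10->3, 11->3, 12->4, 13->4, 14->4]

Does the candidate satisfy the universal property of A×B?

Answer: VALID PRODUCT

Trace:
|A|·|B| = 3·5 = 15;  |P| = 15
Check the pairing map k ↦ (π_A(k), π_B(k)):
  0 -> (0,0)
  1 -> (1,0)
  2 -> (2,0)
  3 -> (0,1)
  4 -> (1,1)
  5 -> (2,1)
  6 -> (0,2)
  7 -> (1,2)
  8 -> (2,2)
  9 -> (0,3)
  10 -> (1,3)
  11 -> (2,3)
  12 -> (0,4)
  13 -> (1,4)
  14 -> (2,4)
distinct pairs in image: 15 / 15 needed
  → bijection onto A×B; projections well-typed.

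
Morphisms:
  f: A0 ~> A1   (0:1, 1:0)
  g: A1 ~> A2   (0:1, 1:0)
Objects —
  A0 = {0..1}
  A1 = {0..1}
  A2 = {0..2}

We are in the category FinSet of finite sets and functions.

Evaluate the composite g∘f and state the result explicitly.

Answer: (0:0, 1:1)

Derivation:
  0 f~>1 g~>0
  1 f~>0 g~>1
result: (0:0, 1:1)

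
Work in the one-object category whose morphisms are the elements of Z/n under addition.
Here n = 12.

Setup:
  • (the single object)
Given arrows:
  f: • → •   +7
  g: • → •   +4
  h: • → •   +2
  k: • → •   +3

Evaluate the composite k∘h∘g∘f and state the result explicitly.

Answer: +4

Trace:
  0 +7≡7 +4≡11 +2≡1 +3≡4  (mod 12)
⟦path⟧: +4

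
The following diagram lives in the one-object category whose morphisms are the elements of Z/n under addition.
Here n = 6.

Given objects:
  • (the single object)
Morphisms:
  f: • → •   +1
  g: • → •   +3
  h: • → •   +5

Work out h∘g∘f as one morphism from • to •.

Answer: +3

Trace:
  0 +1≡1 +3≡4 +5≡3  (mod 6)
composite: +3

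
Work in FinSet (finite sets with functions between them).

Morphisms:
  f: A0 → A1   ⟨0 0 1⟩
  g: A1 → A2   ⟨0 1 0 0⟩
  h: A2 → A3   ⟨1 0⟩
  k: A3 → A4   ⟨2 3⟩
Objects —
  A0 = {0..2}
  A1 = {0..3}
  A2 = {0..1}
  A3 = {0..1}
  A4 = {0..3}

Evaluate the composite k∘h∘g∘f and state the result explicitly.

Answer: ⟨3 3 2⟩

Trace:
  0 f→0 g→0 h→1 k→3
  1 f→0 g→0 h→1 k→3
  2 f→1 g→1 h→0 k→2
⟦path⟧: ⟨3 3 2⟩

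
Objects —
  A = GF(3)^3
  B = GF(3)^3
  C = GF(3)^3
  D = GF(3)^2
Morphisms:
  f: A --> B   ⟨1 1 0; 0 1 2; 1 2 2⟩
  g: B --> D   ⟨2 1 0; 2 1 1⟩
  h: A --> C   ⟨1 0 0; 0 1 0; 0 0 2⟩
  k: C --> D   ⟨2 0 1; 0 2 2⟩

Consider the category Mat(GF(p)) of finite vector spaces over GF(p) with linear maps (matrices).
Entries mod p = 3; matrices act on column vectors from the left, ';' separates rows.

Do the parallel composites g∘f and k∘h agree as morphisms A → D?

Path 1 = f;g:
  e0=⟨1,0,0⟩ f-->⟨1,0,1⟩ g-->⟨2,0⟩
  e1=⟨0,1,0⟩ f-->⟨1,1,2⟩ g-->⟨0,2⟩
  e2=⟨0,0,1⟩ f-->⟨0,2,2⟩ g-->⟨2,1⟩
  result₁ = ⟨2 0 2; 0 2 1⟩
Path 2 = h;k:
  e0=⟨1,0,0⟩ h-->⟨1,0,0⟩ k-->⟨2,0⟩
  e1=⟨0,1,0⟩ h-->⟨0,1,0⟩ k-->⟨0,2⟩
  e2=⟨0,0,1⟩ h-->⟨0,0,2⟩ k-->⟨2,1⟩
  result₂ = ⟨2 0 2; 0 2 1⟩
Equal? equal; square commutes

Answer: COMMUTES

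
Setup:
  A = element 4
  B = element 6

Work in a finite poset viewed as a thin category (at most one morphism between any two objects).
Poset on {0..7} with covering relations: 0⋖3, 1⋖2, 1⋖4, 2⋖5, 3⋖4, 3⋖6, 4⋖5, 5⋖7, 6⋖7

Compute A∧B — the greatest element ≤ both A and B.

Answer: A∧B = 3

Derivation:
{x : x⊑A ∧ x⊑B} = {0,3}  (A=4, B=6)
  0 ⊑ 3
  3 ⊑ 3
glb = 3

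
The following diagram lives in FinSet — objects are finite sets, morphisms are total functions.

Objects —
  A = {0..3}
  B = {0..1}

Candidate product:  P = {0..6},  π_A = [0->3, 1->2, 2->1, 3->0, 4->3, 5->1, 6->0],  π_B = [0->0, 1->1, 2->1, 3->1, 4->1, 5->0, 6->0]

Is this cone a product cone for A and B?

Answer: NOT A VALID PRODUCT — |P|=7 ≠ |A|·|B|=8

Trace:
|A|·|B| = 4·2 = 8;  |P| = 7
  → cardinalities differ; no bijection possible.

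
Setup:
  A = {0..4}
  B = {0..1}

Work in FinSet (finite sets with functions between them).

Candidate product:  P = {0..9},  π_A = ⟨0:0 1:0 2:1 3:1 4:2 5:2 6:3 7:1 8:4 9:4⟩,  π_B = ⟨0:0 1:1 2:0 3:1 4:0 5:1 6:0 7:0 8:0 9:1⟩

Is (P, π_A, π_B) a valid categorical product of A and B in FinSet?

Answer: NOT A VALID PRODUCT — duplicate pair at indices 2,7

Derivation:
|A|·|B| = 5·2 = 10;  |P| = 10
Check the pairing map k ↦ (π_A(k), π_B(k)):
  0 : (0,0)
  1 : (0,1)
  2 : (1,0)
  3 : (1,1)
  4 : (2,0)
  5 : (2,1)
  6 : (3,0)
  7 : (1,0)  ✗ repeats pair of k=2
  8 : (4,0)
  9 : (4,1)
distinct pairs in image: 9 / 10 needed
  → (1,0) hit at k=2 and k=7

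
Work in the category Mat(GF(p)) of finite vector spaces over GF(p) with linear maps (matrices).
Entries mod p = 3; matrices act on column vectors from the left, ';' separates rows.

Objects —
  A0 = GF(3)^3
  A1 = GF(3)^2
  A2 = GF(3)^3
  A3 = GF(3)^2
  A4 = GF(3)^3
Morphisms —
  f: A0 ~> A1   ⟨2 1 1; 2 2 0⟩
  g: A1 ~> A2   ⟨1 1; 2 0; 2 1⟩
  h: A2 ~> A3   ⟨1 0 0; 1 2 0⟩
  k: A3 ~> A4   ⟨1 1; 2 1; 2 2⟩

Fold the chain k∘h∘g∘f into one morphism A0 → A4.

Answer: ⟨1 1 0; 2 1 1; 2 2 0⟩

Work:
  e0=⟨1,0,0⟩ f~>⟨2,2⟩ g~>⟨1,1,0⟩ h~>⟨1,0⟩ k~>⟨1,2,2⟩
  e1=⟨0,1,0⟩ f~>⟨1,2⟩ g~>⟨0,2,1⟩ h~>⟨0,1⟩ k~>⟨1,1,2⟩
  e2=⟨0,0,1⟩ f~>⟨1,0⟩ g~>⟨1,2,2⟩ h~>⟨1,2⟩ k~>⟨0,1,0⟩
result: ⟨1 1 0; 2 1 1; 2 2 0⟩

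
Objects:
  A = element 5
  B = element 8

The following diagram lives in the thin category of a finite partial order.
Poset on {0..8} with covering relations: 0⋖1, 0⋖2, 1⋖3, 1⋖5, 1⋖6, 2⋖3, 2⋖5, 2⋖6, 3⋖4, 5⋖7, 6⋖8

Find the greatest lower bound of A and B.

Common predecessors of 5,8: {0,1,2}
  maximal lower bounds 1 and 2 are incomparable: neither 1<=2 nor 2<=1
→ no greatest lower bound exists

Answer: NO MEET EXISTS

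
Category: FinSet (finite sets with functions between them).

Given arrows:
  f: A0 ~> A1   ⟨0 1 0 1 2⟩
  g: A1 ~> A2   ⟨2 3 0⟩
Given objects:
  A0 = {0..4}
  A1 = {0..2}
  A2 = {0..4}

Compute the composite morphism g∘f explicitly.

Answer: ⟨2 3 2 3 0⟩

Derivation:
  0 f~>0 g~>2
  1 f~>1 g~>3
  2 f~>0 g~>2
  3 f~>1 g~>3
  4 f~>2 g~>0
composite: ⟨2 3 2 3 0⟩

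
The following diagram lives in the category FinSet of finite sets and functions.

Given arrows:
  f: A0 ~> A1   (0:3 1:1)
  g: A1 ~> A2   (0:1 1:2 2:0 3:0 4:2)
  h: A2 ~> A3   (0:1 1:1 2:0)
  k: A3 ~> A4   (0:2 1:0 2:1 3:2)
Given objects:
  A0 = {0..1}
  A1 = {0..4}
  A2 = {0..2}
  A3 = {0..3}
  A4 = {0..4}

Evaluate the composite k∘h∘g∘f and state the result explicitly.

Answer: (0:0 1:2)

Trace:
  0 f~>3 g~>0 h~>1 k~>0
  1 f~>1 g~>2 h~>0 k~>2
⟦path⟧: (0:0 1:2)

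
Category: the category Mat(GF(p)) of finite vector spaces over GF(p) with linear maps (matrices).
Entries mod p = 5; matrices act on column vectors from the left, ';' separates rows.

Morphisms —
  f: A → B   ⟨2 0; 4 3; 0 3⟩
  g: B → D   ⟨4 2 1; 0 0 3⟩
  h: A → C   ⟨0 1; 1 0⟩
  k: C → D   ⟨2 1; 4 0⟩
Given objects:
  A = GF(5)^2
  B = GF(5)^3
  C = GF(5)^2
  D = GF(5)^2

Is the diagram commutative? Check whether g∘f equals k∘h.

1) trace f;g:
  e0=⟨1,0⟩ f→⟨2,4,0⟩ g→⟨1,0⟩
  e1=⟨0,1⟩ f→⟨0,3,3⟩ g→⟨4,4⟩
  result₁ = ⟨1 4; 0 4⟩
2) trace h;k:
  e0=⟨1,0⟩ h→⟨0,1⟩ k→⟨1,0⟩
  e1=⟨0,1⟩ h→⟨1,0⟩ k→⟨2,4⟩
  result₂ = ⟨1 2; 0 4⟩
Equal? NO — does not commute

Answer: DOES NOT COMMUTE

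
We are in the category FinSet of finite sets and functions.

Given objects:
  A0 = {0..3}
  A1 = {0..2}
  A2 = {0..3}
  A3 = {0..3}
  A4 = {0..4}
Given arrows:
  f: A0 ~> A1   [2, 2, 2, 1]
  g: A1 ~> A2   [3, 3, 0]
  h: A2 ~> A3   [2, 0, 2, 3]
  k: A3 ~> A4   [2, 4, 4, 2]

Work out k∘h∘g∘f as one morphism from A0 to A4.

  0 f~>2 g~>0 h~>2 k~>4
  1 f~>2 g~>0 h~>2 k~>4
  2 f~>2 g~>0 h~>2 k~>4
  3 f~>1 g~>3 h~>3 k~>2
composite: [4, 4, 4, 2]

Answer: [4, 4, 4, 2]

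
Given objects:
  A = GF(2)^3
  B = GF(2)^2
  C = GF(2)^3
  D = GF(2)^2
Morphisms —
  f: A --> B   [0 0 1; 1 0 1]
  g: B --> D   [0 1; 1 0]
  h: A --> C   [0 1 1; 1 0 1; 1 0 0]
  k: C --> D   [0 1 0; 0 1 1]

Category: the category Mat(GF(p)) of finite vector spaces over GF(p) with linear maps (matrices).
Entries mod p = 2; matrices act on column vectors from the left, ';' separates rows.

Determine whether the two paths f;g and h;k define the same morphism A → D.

Answer: COMMUTES

Derivation:
Path 1 = f;g:
  e0=(1,0,0) f-->(0,1) g-->(1,0)
  e1=(0,1,0) f-->(0,0) g-->(0,0)
  e2=(0,0,1) f-->(1,1) g-->(1,1)
  composite₁ = [1 0 1; 0 0 1]
Path 2 = h;k:
  e0=(1,0,0) h-->(0,1,1) k-->(1,0)
  e1=(0,1,0) h-->(1,0,0) k-->(0,0)
  e2=(0,0,1) h-->(1,1,0) k-->(1,1)
  composite₂ = [1 0 1; 0 0 1]
Equal? same morphism ✓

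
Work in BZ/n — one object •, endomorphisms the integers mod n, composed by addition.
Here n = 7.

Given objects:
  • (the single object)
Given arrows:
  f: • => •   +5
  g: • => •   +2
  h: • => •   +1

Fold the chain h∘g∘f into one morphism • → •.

Answer: +1

Work:
  0 +5≡5 +2≡0 +1≡1  (mod 7)
composite: +1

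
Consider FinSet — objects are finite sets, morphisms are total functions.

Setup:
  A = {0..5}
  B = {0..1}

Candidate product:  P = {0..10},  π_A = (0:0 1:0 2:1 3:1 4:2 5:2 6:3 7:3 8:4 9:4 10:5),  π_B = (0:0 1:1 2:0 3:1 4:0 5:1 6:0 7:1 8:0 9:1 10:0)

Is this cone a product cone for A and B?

Answer: NOT A VALID PRODUCT — |P|=11 ≠ |A|·|B|=12

Trace:
|A|·|B| = 6·2 = 12;  |P| = 11
  → cardinalities differ; no bijection possible.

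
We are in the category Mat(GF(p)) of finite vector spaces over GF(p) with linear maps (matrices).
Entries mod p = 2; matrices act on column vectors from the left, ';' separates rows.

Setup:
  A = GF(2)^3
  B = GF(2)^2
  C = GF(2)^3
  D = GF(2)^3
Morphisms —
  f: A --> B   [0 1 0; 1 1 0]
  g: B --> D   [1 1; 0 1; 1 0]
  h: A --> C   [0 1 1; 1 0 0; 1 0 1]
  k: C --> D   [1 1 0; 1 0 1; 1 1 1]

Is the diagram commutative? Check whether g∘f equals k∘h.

Answer: DOES NOT COMMUTE

Derivation:
Path 1 = f;g:
  e0=(1,0,0) f-->(0,1) g-->(1,1,0)
  e1=(0,1,0) f-->(1,1) g-->(0,1,1)
  e2=(0,0,1) f-->(0,0) g-->(0,0,0)
  composite₁ = [1 0 0; 1 1 0; 0 1 0]
Path 2 = h;k:
  e0=(1,0,0) h-->(0,1,1) k-->(1,1,0)
  e1=(0,1,0) h-->(1,0,0) k-->(1,1,1)
  e2=(0,0,1) h-->(1,0,1) k-->(1,0,0)
  composite₂ = [1 1 1; 1 1 0; 0 1 0]
Equal? distinct morphisms ✗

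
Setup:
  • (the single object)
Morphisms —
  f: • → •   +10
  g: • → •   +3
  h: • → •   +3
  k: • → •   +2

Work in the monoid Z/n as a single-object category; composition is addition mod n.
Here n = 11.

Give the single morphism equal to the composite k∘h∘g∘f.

Answer: +7

Work:
  0 +10≡10 +3≡2 +3≡5 +2≡7  (mod 11)
result: +7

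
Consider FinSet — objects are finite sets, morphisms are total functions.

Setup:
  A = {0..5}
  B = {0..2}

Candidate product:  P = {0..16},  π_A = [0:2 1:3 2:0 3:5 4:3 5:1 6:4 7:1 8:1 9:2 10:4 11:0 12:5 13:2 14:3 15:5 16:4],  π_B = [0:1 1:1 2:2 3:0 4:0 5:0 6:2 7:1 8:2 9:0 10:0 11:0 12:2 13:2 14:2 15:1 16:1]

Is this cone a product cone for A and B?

|A|·|B| = 6·3 = 18;  |P| = 17
  → cardinalities differ; no bijection possible.

Answer: NOT A VALID PRODUCT — |P|=17 ≠ |A|·|B|=18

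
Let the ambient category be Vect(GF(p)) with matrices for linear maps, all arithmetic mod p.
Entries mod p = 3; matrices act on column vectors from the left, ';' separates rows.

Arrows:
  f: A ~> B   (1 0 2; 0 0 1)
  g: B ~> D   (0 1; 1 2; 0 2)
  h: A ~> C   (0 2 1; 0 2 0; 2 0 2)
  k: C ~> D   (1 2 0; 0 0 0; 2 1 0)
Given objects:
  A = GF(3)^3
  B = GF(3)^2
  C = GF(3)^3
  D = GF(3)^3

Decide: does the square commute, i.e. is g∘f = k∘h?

Answer: DOES NOT COMMUTE

Work:
Along f;g (path 1):
  e0=⟨1,0,0⟩ f~>⟨1,0⟩ g~>⟨0,1,0⟩
  e1=⟨0,1,0⟩ f~>⟨0,0⟩ g~>⟨0,0,0⟩
  e2=⟨0,0,1⟩ f~>⟨2,1⟩ g~>⟨1,1,2⟩
  result₁ = (0 0 1; 1 0 1; 0 0 2)
Along h;k (path 2):
  e0=⟨1,0,0⟩ h~>⟨0,0,2⟩ k~>⟨0,0,0⟩
  e1=⟨0,1,0⟩ h~>⟨2,2,0⟩ k~>⟨0,0,0⟩
  e2=⟨0,0,1⟩ h~>⟨1,0,2⟩ k~>⟨1,0,2⟩
  result₂ = (0 0 1; 0 0 0; 0 0 2)
Equal? differ; not commutative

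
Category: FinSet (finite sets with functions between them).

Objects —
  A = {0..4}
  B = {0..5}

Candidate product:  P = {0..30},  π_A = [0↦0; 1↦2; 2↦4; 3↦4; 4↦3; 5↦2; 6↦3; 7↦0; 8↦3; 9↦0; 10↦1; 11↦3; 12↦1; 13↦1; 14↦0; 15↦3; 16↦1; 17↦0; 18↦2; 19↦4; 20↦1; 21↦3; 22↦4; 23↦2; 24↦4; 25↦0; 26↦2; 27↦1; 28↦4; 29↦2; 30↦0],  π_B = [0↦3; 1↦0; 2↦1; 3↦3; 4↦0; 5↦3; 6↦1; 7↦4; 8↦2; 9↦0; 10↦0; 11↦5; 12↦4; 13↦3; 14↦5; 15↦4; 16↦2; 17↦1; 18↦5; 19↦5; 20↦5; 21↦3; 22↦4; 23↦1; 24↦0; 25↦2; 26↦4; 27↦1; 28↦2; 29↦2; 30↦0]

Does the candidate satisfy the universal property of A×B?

|A|·|B| = 5·6 = 30;  |P| = 31
  → cardinalities differ; no bijection possible.

Answer: NOT A VALID PRODUCT — |P|=31 ≠ |A|·|B|=30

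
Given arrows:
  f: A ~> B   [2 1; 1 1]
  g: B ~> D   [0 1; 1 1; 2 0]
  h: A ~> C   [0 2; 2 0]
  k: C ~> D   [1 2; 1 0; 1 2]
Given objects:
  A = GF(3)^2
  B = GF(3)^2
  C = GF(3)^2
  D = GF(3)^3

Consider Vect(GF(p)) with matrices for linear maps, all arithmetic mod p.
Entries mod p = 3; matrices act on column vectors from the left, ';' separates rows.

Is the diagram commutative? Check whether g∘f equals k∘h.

Along f;g (path 1):
  e0=(1,0) f~>(2,1) g~>(1,0,1)
  e1=(0,1) f~>(1,1) g~>(1,2,2)
  result₁ = [1 1; 0 2; 1 2]
Along h;k (path 2):
  e0=(1,0) h~>(0,2) k~>(1,0,1)
  e1=(0,1) h~>(2,0) k~>(2,2,2)
  result₂ = [1 2; 0 2; 1 2]
Equal? differ; not commutative

Answer: DOES NOT COMMUTE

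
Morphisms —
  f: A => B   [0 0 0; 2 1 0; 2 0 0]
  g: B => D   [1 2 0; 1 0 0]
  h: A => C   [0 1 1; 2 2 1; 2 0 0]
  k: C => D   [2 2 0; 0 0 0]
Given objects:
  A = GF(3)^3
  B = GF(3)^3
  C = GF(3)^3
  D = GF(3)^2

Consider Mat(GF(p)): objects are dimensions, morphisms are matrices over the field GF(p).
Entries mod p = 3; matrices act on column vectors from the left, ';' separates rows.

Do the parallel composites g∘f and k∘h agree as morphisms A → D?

1) trace f;g:
  e0=(1,0,0) f=>(0,2,2) g=>(1,0)
  e1=(0,1,0) f=>(0,1,0) g=>(2,0)
  e2=(0,0,1) f=>(0,0,0) g=>(0,0)
  ⟦path⟧₁ = [1 2 0; 0 0 0]
2) trace h;k:
  e0=(1,0,0) h=>(0,2,2) k=>(1,0)
  e1=(0,1,0) h=>(1,2,0) k=>(0,0)
  e2=(0,0,1) h=>(1,1,0) k=>(1,0)
  ⟦path⟧₂ = [1 0 1; 0 0 0]
Equal? differ; not commutative

Answer: DOES NOT COMMUTE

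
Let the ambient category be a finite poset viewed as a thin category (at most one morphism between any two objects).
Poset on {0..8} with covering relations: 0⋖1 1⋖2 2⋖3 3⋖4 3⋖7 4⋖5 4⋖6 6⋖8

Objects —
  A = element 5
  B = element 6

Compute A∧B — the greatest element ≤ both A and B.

Answer: A∧B = 4

Trace:
Common predecessors of 5,6: {0,1,2,3,4}
  0 ≤ 4
  1 ≤ 4
  2 ≤ 4
  3 ≤ 4
  4 ≤ 4
glb = 4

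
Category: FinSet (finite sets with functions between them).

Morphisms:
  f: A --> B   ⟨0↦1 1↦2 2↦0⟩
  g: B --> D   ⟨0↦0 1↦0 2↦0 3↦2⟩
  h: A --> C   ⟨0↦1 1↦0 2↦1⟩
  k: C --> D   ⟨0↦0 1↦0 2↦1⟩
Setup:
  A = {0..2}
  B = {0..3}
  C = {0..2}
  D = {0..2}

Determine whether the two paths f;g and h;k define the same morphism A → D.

Answer: COMMUTES

Trace:
Path 1 = f;g:
  0 f-->1 g-->0
  1 f-->2 g-->0
  2 f-->0 g-->0
  composite₁ = ⟨0↦0 1↦0 2↦0⟩
Path 2 = h;k:
  0 h-->1 k-->0
  1 h-->0 k-->0
  2 h-->1 k-->0
  composite₂ = ⟨0↦0 1↦0 2↦0⟩
Equal? YES — commutes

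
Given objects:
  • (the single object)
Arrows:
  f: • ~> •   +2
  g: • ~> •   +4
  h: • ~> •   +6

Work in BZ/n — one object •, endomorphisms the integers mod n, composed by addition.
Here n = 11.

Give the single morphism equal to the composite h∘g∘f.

Answer: +1

Work:
  0 +2≡2 +4≡6 +6≡1  (mod 11)
composite: +1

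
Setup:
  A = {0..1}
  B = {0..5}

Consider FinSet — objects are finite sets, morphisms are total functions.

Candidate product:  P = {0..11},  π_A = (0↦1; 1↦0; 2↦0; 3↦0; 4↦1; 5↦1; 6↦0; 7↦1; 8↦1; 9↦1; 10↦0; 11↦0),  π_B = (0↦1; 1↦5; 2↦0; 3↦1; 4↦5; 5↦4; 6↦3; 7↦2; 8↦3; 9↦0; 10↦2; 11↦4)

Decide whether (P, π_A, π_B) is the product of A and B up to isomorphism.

Answer: VALID PRODUCT

Derivation:
|A|·|B| = 2·6 = 12;  |P| = 12
Check the pairing map k ↦ (π_A(k), π_B(k)):
  0 ↦ (1,1)
  1 ↦ (0,5)
  2 ↦ (0,0)
  3 ↦ (0,1)
  4 ↦ (1,5)
  5 ↦ (1,4)
  6 ↦ (0,3)
  7 ↦ (1,2)
  8 ↦ (1,3)
  9 ↦ (1,0)
  10 ↦ (0,2)
  11 ↦ (0,4)
distinct pairs in image: 12 / 12 needed
  → bijection onto A×B; projections well-typed.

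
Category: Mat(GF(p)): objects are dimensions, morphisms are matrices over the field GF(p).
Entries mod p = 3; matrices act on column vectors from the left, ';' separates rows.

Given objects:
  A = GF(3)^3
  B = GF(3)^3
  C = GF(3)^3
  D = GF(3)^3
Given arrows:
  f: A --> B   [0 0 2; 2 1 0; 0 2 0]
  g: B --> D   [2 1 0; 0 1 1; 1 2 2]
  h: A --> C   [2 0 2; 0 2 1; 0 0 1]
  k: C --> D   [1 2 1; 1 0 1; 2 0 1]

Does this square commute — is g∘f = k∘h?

Path 1 = f;g:
  e0=[1,0,0] f-->[0,2,0] g-->[2,2,1]
  e1=[0,1,0] f-->[0,1,2] g-->[1,0,0]
  e2=[0,0,1] f-->[2,0,0] g-->[1,0,2]
  composite₁ = [2 1 1; 2 0 0; 1 0 2]
Path 2 = h;k:
  e0=[1,0,0] h-->[2,0,0] k-->[2,2,1]
  e1=[0,1,0] h-->[0,2,0] k-->[1,0,0]
  e2=[0,0,1] h-->[2,1,1] k-->[2,0,2]
  composite₂ = [2 1 2; 2 0 0; 1 0 2]
Equal? distinct morphisms ✗

Answer: DOES NOT COMMUTE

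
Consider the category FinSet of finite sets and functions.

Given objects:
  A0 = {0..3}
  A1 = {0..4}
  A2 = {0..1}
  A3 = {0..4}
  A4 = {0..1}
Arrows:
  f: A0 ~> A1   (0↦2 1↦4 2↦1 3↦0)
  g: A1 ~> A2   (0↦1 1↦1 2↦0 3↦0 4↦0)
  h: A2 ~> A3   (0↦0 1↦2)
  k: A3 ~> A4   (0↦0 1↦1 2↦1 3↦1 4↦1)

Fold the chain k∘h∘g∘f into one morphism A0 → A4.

  0 f~>2 g~>0 h~>0 k~>0
  1 f~>4 g~>0 h~>0 k~>0
  2 f~>1 g~>1 h~>2 k~>1
  3 f~>0 g~>1 h~>2 k~>1
result: (0↦0 1↦0 2↦1 3↦1)

Answer: (0↦0 1↦0 2↦1 3↦1)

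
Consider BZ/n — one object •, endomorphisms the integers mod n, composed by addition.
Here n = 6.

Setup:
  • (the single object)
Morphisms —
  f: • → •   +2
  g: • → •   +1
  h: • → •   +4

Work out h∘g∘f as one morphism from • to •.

Answer: +1

Derivation:
  0 +2≡2 +1≡3 +4≡1  (mod 6)
composite: +1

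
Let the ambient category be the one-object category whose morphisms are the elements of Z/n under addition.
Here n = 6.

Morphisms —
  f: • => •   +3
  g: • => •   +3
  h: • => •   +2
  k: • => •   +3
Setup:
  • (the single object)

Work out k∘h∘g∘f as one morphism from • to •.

Answer: +5

Trace:
  0 +3≡3 +3≡0 +2≡2 +3≡5  (mod 6)
composite: +5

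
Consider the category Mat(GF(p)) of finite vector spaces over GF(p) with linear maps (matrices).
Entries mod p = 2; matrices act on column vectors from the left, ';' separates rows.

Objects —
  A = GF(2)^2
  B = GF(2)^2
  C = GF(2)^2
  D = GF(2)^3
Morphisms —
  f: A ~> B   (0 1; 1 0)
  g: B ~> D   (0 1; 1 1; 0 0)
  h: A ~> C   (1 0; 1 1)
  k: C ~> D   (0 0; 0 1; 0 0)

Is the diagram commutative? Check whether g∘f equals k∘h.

Path 1 = f;g:
  e0=(1,0) f~>(0,1) g~>(1,1,0)
  e1=(0,1) f~>(1,0) g~>(0,1,0)
  result₁ = (1 0; 1 1; 0 0)
Path 2 = h;k:
  e0=(1,0) h~>(1,1) k~>(0,1,0)
  e1=(0,1) h~>(0,1) k~>(0,1,0)
  result₂ = (0 0; 1 1; 0 0)
Equal? NO — does not commute

Answer: DOES NOT COMMUTE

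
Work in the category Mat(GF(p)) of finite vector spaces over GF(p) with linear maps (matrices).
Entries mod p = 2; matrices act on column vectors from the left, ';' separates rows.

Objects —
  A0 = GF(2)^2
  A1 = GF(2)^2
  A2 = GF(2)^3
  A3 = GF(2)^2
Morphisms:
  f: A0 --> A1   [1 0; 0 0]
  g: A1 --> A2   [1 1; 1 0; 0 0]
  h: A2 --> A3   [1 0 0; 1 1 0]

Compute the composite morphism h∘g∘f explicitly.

  e0=[1,0] f-->[1,0] g-->[1,1,0] h-->[1,0]
  e1=[0,1] f-->[0,0] g-->[0,0,0] h-->[0,0]
result: [1 0; 0 0]

Answer: [1 0; 0 0]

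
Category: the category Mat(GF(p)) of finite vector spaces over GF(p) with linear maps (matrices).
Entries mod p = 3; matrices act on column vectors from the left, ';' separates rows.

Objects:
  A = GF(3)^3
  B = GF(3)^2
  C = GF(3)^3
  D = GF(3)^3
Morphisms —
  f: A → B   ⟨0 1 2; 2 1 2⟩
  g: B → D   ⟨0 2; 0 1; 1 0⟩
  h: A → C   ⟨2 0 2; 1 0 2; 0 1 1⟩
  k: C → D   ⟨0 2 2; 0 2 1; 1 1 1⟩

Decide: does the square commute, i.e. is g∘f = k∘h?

Along f;g (path 1):
  e0=(1,0,0) f→(0,2) g→(1,2,0)
  e1=(0,1,0) f→(1,1) g→(2,1,1)
  e2=(0,0,1) f→(2,2) g→(1,2,2)
  ⟦path⟧₁ = ⟨1 2 1; 2 1 2; 0 1 2⟩
Along h;k (path 2):
  e0=(1,0,0) h→(2,1,0) k→(2,2,0)
  e1=(0,1,0) h→(0,0,1) k→(2,1,1)
  e2=(0,0,1) h→(2,2,1) k→(0,2,2)
  ⟦path⟧₂ = ⟨2 2 0; 2 1 2; 0 1 2⟩
Equal? distinct morphisms ✗

Answer: DOES NOT COMMUTE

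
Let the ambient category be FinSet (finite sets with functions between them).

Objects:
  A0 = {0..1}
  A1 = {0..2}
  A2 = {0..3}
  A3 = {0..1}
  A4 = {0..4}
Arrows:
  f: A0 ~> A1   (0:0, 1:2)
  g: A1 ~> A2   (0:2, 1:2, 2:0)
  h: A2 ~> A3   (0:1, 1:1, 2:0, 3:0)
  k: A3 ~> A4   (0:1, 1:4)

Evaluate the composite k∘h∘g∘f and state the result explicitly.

  0 f~>0 g~>2 h~>0 k~>1
  1 f~>2 g~>0 h~>1 k~>4
⟦path⟧: (0:1, 1:4)

Answer: (0:1, 1:4)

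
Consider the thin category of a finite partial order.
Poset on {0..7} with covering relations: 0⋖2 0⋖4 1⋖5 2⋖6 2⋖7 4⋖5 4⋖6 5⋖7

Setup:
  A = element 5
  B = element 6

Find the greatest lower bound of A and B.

Lower bounds of A=5 and B=6: {0,4}
  0 ≤ 4
  4 ≤ 4
glb = 4

Answer: A∧B = 4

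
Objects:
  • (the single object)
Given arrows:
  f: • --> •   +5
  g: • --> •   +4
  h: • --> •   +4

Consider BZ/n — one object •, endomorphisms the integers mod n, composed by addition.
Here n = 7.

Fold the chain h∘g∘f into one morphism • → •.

  0 +5≡5 +4≡2 +4≡6  (mod 7)
result: +6

Answer: +6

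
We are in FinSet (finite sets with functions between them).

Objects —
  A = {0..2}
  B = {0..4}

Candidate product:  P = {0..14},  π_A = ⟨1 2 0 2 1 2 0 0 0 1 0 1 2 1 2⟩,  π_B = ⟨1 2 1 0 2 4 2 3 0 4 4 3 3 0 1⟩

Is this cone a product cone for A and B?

|A|·|B| = 3·5 = 15;  |P| = 15
Check the pairing map k ↦ (π_A(k), π_B(k)):
  0 -> (1,1)
  1 -> (2,2)
  2 -> (0,1)
  3 -> (2,0)
  4 -> (1,2)
  5 -> (2,4)
  6 -> (0,2)
  7 -> (0,3)
  8 -> (0,0)
  9 -> (1,4)
  10 -> (0,4)
  11 -> (1,3)
  12 -> (2,3)
  13 -> (1,0)
  14 -> (2,1)
distinct pairs in image: 15 / 15 needed
  → bijection onto A×B; projections well-typed.

Answer: VALID PRODUCT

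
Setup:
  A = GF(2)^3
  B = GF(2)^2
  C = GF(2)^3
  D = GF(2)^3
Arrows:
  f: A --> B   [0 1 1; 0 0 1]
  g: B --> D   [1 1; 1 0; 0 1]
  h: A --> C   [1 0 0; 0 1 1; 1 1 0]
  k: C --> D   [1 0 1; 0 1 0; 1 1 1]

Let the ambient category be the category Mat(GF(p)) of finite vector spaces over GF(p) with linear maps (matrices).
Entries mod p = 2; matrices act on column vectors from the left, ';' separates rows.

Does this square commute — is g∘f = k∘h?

1) trace f;g:
  e0=(1,0,0) f-->(0,0) g-->(0,0,0)
  e1=(0,1,0) f-->(1,0) g-->(1,1,0)
  e2=(0,0,1) f-->(1,1) g-->(0,1,1)
  ⟦path⟧₁ = [0 1 0; 0 1 1; 0 0 1]
2) trace h;k:
  e0=(1,0,0) h-->(1,0,1) k-->(0,0,0)
  e1=(0,1,0) h-->(0,1,1) k-->(1,1,0)
  e2=(0,0,1) h-->(0,1,0) k-->(0,1,1)
  ⟦path⟧₂ = [0 1 0; 0 1 1; 0 0 1]
Equal? YES — commutes

Answer: COMMUTES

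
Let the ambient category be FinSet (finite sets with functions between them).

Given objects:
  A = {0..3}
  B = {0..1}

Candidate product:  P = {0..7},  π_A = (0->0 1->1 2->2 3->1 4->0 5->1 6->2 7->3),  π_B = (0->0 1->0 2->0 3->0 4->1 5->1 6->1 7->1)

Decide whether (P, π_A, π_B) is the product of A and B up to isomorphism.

Answer: NOT A VALID PRODUCT — duplicate pair at indices 1,3

Work:
|A|·|B| = 4·2 = 8;  |P| = 8
Check the pairing map k ↦ (π_A(k), π_B(k)):
  0 -> (0,0)
  1 -> (1,0)
  2 -> (2,0)
  3 -> (1,0)  ✗ repeats pair of k=1
  4 -> (0,1)
  5 -> (1,1)
  6 -> (2,1)
  7 -> (3,1)
distinct pairs in image: 7 / 8 needed
  → (1,0) hit at k=1 and k=3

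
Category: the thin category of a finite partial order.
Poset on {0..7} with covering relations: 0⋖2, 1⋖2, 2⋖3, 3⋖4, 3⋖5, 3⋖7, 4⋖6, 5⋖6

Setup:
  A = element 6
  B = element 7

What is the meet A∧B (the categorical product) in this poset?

Answer: A∧B = 3

Derivation:
Common predecessors of 6,7: {0,1,2,3}
  0 ⊑ 3
  1 ⊑ 3
  2 ⊑ 3
  3 ⊑ 3
glb = 3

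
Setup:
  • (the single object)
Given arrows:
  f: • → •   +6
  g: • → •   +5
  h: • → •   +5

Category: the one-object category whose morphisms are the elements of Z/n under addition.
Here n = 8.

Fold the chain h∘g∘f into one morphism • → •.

Answer: +0

Derivation:
  0 +6≡6 +5≡3 +5≡0  (mod 8)
result: +0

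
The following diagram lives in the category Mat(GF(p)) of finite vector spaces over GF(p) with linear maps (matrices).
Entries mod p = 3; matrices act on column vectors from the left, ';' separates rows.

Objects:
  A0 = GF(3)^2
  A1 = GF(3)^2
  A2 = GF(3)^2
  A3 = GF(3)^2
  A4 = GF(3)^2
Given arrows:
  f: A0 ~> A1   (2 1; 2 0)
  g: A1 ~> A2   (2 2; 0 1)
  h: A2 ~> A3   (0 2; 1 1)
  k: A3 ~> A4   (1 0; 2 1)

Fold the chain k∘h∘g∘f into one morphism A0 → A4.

  e0=⟨1,0⟩ f~>⟨2,2⟩ g~>⟨2,2⟩ h~>⟨1,1⟩ k~>⟨1,0⟩
  e1=⟨0,1⟩ f~>⟨1,0⟩ g~>⟨2,0⟩ h~>⟨0,2⟩ k~>⟨0,2⟩
composite: (1 0; 0 2)

Answer: (1 0; 0 2)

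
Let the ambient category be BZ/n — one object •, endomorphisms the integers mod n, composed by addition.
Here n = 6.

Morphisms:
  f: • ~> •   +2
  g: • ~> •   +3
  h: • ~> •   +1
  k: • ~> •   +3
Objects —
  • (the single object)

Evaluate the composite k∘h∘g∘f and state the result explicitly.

Answer: +3

Work:
  0 +2≡2 +3≡5 +1≡0 +3≡3  (mod 6)
⟦path⟧: +3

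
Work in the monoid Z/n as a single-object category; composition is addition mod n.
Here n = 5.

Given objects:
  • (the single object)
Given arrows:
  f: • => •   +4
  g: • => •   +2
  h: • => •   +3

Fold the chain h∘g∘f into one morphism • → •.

Answer: +4

Work:
  0 +4≡4 +2≡1 +3≡4  (mod 5)
composite: +4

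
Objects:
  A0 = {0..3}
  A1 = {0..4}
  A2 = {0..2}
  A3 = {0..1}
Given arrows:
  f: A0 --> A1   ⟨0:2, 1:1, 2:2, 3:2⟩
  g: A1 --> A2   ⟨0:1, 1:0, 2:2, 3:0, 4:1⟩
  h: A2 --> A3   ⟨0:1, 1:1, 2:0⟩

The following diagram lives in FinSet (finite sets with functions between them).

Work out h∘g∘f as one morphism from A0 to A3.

Answer: ⟨0:0, 1:1, 2:0, 3:0⟩

Derivation:
  0 f-->2 g-->2 h-->0
  1 f-->1 g-->0 h-->1
  2 f-->2 g-->2 h-->0
  3 f-->2 g-->2 h-->0
result: ⟨0:0, 1:1, 2:0, 3:0⟩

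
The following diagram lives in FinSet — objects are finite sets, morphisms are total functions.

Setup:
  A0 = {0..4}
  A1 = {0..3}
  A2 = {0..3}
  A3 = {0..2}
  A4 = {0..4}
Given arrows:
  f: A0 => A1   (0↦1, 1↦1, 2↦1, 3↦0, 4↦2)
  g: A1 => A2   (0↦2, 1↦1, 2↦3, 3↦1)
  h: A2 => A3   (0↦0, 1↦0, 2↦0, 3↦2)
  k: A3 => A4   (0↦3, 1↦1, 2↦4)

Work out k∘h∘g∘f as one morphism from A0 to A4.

Answer: (0↦3, 1↦3, 2↦3, 3↦3, 4↦4)

Derivation:
  0 f=>1 g=>1 h=>0 k=>3
  1 f=>1 g=>1 h=>0 k=>3
  2 f=>1 g=>1 h=>0 k=>3
  3 f=>0 g=>2 h=>0 k=>3
  4 f=>2 g=>3 h=>2 k=>4
result: (0↦3, 1↦3, 2↦3, 3↦3, 4↦4)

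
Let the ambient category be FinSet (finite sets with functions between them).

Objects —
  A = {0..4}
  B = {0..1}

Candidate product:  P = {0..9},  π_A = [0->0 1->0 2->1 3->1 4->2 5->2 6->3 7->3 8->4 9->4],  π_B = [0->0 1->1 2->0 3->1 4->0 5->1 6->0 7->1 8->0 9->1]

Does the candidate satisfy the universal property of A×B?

Answer: VALID PRODUCT

Derivation:
|A|·|B| = 5·2 = 10;  |P| = 10
Check the pairing map k ↦ (π_A(k), π_B(k)):
  0 -> (0,0)
  1 -> (0,1)
  2 -> (1,0)
  3 -> (1,1)
  4 -> (2,0)
  5 -> (2,1)
  6 -> (3,0)
  7 -> (3,1)
  8 -> (4,0)
  9 -> (4,1)
distinct pairs in image: 10 / 10 needed
  → bijection onto A×B; projections well-typed.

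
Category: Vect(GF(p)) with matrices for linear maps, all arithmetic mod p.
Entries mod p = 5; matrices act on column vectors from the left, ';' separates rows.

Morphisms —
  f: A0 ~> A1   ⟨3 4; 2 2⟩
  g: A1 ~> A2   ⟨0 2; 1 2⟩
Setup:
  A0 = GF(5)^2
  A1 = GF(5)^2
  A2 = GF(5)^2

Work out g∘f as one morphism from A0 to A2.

  e0=(1,0) f~>(3,2) g~>(4,2)
  e1=(0,1) f~>(4,2) g~>(4,3)
result: ⟨4 4; 2 3⟩

Answer: ⟨4 4; 2 3⟩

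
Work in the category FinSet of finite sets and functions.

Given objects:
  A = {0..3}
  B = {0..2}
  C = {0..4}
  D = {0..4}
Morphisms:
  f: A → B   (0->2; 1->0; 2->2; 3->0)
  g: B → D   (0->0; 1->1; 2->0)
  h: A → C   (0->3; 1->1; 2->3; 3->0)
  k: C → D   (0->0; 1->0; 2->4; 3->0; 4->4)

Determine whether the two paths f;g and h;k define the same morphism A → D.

Answer: COMMUTES

Work:
Along f;g (path 1):
  0 f→2 g→0
  1 f→0 g→0
  2 f→2 g→0
  3 f→0 g→0
  ⟦path⟧₁ = (0->0; 1->0; 2->0; 3->0)
Along h;k (path 2):
  0 h→3 k→0
  1 h→1 k→0
  2 h→3 k→0
  3 h→0 k→0
  ⟦path⟧₂ = (0->0; 1->0; 2->0; 3->0)
Equal? YES — commutes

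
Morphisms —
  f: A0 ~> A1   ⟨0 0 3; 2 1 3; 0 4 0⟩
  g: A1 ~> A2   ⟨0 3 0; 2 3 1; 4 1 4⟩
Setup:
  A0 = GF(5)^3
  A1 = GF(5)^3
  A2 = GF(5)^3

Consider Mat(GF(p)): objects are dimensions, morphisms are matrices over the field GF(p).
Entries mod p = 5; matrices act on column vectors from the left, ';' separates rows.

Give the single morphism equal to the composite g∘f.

Answer: ⟨1 3 4; 1 2 0; 2 2 0⟩

Derivation:
  e0=(1,0,0) f~>(0,2,0) g~>(1,1,2)
  e1=(0,1,0) f~>(0,1,4) g~>(3,2,2)
  e2=(0,0,1) f~>(3,3,0) g~>(4,0,0)
result: ⟨1 3 4; 1 2 0; 2 2 0⟩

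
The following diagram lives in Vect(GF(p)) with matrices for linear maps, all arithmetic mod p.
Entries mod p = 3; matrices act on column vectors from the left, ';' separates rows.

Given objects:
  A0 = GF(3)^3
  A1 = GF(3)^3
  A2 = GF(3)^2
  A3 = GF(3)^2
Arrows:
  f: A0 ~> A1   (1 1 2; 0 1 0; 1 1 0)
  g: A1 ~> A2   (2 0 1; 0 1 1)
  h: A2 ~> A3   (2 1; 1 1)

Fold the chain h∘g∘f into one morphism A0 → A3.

  e0=(1,0,0) f~>(1,0,1) g~>(0,1) h~>(1,1)
  e1=(0,1,0) f~>(1,1,1) g~>(0,2) h~>(2,2)
  e2=(0,0,1) f~>(2,0,0) g~>(1,0) h~>(2,1)
composite: (1 2 2; 1 2 1)

Answer: (1 2 2; 1 2 1)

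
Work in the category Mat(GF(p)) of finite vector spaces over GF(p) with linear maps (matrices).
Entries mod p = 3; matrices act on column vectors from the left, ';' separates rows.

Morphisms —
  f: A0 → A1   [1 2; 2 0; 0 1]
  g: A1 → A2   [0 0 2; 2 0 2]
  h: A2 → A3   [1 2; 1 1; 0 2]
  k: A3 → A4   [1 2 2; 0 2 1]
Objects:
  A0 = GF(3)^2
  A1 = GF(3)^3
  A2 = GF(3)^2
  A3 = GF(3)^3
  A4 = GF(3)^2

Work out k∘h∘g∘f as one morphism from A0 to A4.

Answer: [1 0; 2 1]

Trace:
  e0=(1,0) f→(1,2,0) g→(0,2) h→(1,2,1) k→(1,2)
  e1=(0,1) f→(2,0,1) g→(2,0) h→(2,2,0) k→(0,1)
result: [1 0; 2 1]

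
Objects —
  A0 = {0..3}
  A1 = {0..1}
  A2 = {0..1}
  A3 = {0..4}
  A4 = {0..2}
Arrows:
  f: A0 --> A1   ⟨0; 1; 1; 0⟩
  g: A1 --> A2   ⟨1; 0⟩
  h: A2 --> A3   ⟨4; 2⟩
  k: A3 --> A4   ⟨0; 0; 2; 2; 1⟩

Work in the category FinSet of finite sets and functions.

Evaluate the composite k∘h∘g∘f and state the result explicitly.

  0 f-->0 g-->1 h-->2 k-->2
  1 f-->1 g-->0 h-->4 k-->1
  2 f-->1 g-->0 h-->4 k-->1
  3 f-->0 g-->1 h-->2 k-->2
composite: ⟨2; 1; 1; 2⟩

Answer: ⟨2; 1; 1; 2⟩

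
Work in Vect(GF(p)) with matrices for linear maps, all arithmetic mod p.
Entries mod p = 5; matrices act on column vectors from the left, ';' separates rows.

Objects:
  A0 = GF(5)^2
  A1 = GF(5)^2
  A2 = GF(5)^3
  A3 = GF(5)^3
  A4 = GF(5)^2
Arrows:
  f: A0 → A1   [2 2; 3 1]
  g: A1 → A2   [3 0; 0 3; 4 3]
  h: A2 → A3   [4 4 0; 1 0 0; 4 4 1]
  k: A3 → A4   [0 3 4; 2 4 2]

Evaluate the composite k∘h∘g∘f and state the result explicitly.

Answer: [1 1; 3 0]

Work:
  e0=(1,0) f→(2,3) g→(1,4,2) h→(0,1,2) k→(1,3)
  e1=(0,1) f→(2,1) g→(1,3,1) h→(1,1,2) k→(1,0)
⟦path⟧: [1 1; 3 0]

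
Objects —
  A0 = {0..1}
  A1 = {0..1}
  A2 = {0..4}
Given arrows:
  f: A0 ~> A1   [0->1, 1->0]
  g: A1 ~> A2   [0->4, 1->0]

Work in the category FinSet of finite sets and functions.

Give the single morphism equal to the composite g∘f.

  0 f~>1 g~>0
  1 f~>0 g~>4
⟦path⟧: [0->0, 1->4]

Answer: [0->0, 1->4]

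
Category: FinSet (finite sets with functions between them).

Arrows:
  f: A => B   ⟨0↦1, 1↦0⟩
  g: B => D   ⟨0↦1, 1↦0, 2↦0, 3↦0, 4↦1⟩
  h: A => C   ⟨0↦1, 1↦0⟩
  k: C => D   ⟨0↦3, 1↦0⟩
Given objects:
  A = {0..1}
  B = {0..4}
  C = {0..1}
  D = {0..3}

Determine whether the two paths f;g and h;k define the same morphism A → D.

Answer: DOES NOT COMMUTE

Work:
Path 1 = f;g:
  0 f=>1 g=>0
  1 f=>0 g=>1
  result₁ = ⟨0↦0, 1↦1⟩
Path 2 = h;k:
  0 h=>1 k=>0
  1 h=>0 k=>3
  result₂ = ⟨0↦0, 1↦3⟩
Equal? NO — does not commute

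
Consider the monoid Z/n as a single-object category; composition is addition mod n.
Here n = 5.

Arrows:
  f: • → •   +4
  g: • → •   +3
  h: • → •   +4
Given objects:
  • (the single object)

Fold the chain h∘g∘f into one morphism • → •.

  0 +4≡4 +3≡2 +4≡1  (mod 5)
⟦path⟧: +1

Answer: +1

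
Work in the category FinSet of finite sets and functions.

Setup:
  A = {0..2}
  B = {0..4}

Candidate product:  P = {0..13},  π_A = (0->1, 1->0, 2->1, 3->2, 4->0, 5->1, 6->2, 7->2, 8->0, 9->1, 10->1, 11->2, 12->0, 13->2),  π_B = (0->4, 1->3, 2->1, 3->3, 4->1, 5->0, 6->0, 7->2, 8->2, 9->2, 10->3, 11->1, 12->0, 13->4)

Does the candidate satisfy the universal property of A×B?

Answer: NOT A VALID PRODUCT — |P|=14 ≠ |A|·|B|=15

Work:
|A|·|B| = 3·5 = 15;  |P| = 14
  → cardinalities differ; no bijection possible.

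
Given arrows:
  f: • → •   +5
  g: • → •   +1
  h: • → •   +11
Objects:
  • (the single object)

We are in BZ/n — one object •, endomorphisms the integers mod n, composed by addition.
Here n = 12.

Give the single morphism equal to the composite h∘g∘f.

  0 +5≡5 +1≡6 +11≡5  (mod 12)
result: +5

Answer: +5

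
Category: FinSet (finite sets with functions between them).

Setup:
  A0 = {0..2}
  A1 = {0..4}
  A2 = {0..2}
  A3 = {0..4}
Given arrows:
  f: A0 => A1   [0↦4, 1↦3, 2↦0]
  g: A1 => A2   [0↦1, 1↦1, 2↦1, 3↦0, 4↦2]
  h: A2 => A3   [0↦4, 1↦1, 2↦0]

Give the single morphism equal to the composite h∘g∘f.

Answer: [0↦0, 1↦4, 2↦1]

Work:
  0 f=>4 g=>2 h=>0
  1 f=>3 g=>0 h=>4
  2 f=>0 g=>1 h=>1
result: [0↦0, 1↦4, 2↦1]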